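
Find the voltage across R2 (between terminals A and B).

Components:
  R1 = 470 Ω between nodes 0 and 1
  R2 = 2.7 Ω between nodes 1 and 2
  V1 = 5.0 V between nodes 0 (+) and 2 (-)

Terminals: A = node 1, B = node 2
R1 and R2 are in series across V1 (node 0 → node 1 → node 2), and the output A–B is taken across R2, so this is a voltage divider.
Series current: I = V1/(R1 + R2) = 5/(470 + 2.7) = 5/472.7 = 0.01058 A
V_R2 = I × R2 = V1 × R2/(R1 + R2) = 5 × 2.7/472.7 = 0.02856 V

Final answer: 0.02856 V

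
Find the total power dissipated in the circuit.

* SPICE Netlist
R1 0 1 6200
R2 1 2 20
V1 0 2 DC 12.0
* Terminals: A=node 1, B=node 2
Nodal analysis, taking node 2 as the 0 V reference.
Source V1 fixes V_0 = 12 V.
KCL at each unknown node (sum of currents leaving = 0; resistances in Ω):
  Node 1: (V_1 - 12)/6200 + (V_1 - 0)/20 = 0
Collecting terms: 0.05016 × V_1 = 0.001935  =>  V_1 = 0.03859 V
Power in each resistor, P = (ΔV)²/R:
  P_R1 = (12 - 0.03859)²/6200 = 0.02308 W
  P_R2 = (0.03859 - 0)²/20 = 0.00007444 W
P_total = P_R1 + P_R2 = 0.02315 W

Final answer: 0.02315 W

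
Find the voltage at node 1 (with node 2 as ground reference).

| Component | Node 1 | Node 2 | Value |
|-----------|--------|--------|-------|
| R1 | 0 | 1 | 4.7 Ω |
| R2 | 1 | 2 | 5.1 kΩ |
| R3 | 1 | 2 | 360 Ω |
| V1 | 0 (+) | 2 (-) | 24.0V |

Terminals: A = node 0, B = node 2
Nodal analysis, taking node 2 as the 0 V reference.
Source V1 fixes V_0 = 24 V.
KCL at each unknown node (sum of currents leaving = 0; resistances in Ω):
  Node 1: (V_1 - 24)/4.7 + (V_1 - 0)/5100 + (V_1 - 0)/360 = 0
Collecting terms: 0.2157 × V_1 = 5.106  =>  V_1 = 23.67 V
The requested potential is V_1 = 23.67 V.

Final answer: V_1 = 23.67 V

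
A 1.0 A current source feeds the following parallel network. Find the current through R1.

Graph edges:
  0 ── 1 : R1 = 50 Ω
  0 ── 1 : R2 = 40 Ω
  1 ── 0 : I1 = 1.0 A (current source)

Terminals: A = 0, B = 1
All resistors sit directly between nodes 0 and 1, so they are in parallel and share one voltage V; the full source current 1 A splits among them.
1/R_par = 1/50 + 1/40 = 0.045 S  =>  R_par = 22.22 Ω
V = I × R_par = 1 × 22.22 = 22.22 V
I_R1 = V/R1 = 22.22/50 = 0.4444 A

Final answer: 0.4444 A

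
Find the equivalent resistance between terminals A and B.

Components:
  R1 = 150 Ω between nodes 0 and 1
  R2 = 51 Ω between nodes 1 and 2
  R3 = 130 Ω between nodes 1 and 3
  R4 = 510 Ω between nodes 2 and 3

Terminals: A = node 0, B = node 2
Reduce the network between node 0 (A) and node 2 (B) by series/parallel combination:
  Rs1 = R3 + R4 (series, joined only at node 3) = 130 + 510 = 640 Ω
  Rp1 = R2 ‖ Rs1 (parallel, both between nodes 1 and 2) = 1/(1/51 + 1/640) = 47.24 Ω
  Rs2 = R1 + Rp1 (series, joined only at node 1) = 150 + 47.24 = 197.2 Ω
R_eq = 197.2 Ω

Final answer: 197.2 Ω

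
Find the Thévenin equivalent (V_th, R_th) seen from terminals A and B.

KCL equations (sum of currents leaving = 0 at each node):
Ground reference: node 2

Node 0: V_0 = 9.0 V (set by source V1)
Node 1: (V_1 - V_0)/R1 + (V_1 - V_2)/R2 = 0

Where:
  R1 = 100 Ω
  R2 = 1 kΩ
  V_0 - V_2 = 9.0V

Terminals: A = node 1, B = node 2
Step 1 — V_th is the open-circuit voltage V_A - V_B (nothing connected across the terminals).
Nodal analysis, taking node 2 as the 0 V reference.
Source V1 fixes V_0 = 9 V.
KCL at each unknown node (sum of currents leaving = 0; resistances in Ω):
  Node 1: (V_1 - 9)/100 + (V_1 - 0)/1000 = 0
Collecting terms: 0.011 × V_1 = 0.09  =>  V_1 = 8.182 V
V_th = V_1 - V_2 = 8.182 - 0 = 8.182 V
Step 2 — R_th: zero the source — replace V1 by a short circuit (node 2 merges into node 0) — and find the resistance seen between A (node 1) and B (node 0).
Reduce the network between node 1 (A) and node 0 (B) by series/parallel combination:
  Rp1 = R1 ‖ R2 (parallel, both between nodes 0 and 1) = 1/(1/100 + 1/1000) = 90.91 Ω
R_th = 90.91 Ω

Final answer: V_th = 8.182 V, R_th = 90.91 Ω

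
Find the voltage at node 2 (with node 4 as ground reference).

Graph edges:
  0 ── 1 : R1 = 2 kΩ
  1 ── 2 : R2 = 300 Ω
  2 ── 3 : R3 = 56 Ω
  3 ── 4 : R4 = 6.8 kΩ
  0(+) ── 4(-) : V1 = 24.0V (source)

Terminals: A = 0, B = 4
Nodal analysis, taking node 4 as the 0 V reference.
Source V1 fixes V_0 = 24 V.
KCL at each unknown node (sum of currents leaving = 0; resistances in Ω):
  Node 1: (V_1 - 24)/2000 + (V_1 - V_2)/300 = 0
  Node 2: (V_2 - V_1)/300 + (V_2 - V_3)/56 = 0
  Node 3: (V_3 - V_2)/56 + (V_3 - 0)/6800 = 0
Collecting terms (coefficients in siemens):
  0.003833·V_1 - 0.003333·V_2 = 0.012
  0.02119·V_2 - 0.003333·V_1 - 0.01786·V_3 = 0
  0.018·V_3 - 0.01786·V_2 = 0
Solving these 3 simultaneous equations (Gaussian elimination) gives:
  V_1 = 18.76 V, V_2 = 17.97 V, V_3 = 17.82 V
The requested potential is V_2 = 17.97 V.

Final answer: V_2 = 17.97 V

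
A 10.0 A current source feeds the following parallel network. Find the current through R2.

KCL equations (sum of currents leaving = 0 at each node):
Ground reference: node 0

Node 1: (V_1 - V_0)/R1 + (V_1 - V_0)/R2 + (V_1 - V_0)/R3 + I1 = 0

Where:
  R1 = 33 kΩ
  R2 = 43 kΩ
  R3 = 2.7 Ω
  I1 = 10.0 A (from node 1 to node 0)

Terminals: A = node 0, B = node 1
All resistors sit directly between nodes 0 and 1, so they are in parallel and share one voltage V; the full source current 10 A splits among them.
1/R_par = 1/33000 + 1/43000 + 1/2.7 = 0.3704 S  =>  R_par = 2.7 Ω
V = I × R_par = 10 × 2.7 = 27 V
I_R2 = V/R2 = 27/43000 = 0.0006278 A

Final answer: 0.0006278 A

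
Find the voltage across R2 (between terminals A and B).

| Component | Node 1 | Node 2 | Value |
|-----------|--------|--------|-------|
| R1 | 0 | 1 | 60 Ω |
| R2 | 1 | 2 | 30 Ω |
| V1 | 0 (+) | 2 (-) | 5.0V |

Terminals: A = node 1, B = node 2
R1 and R2 are in series across V1 (node 0 → node 1 → node 2), and the output A–B is taken across R2, so this is a voltage divider.
Series current: I = V1/(R1 + R2) = 5/(60 + 30) = 5/90 = 0.05556 A
V_R2 = I × R2 = V1 × R2/(R1 + R2) = 5 × 30/90 = 1.667 V

Final answer: 1.667 V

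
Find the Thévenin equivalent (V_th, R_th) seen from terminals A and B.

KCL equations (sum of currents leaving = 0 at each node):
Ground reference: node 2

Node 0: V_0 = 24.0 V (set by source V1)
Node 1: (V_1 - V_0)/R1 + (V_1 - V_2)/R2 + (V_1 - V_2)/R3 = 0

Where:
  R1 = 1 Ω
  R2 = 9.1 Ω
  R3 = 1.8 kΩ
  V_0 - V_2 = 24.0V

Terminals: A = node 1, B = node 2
Step 1 — V_th is the open-circuit voltage V_A - V_B (nothing connected across the terminals).
Nodal analysis, taking node 2 as the 0 V reference.
Source V1 fixes V_0 = 24 V.
KCL at each unknown node (sum of currents leaving = 0; resistances in Ω):
  Node 1: (V_1 - 24)/1 + (V_1 - 0)/9.1 + (V_1 - 0)/1800 = 0
Collecting terms: 1.11 × V_1 = 24  =>  V_1 = 21.61 V
V_th = V_1 - V_2 = 21.61 - 0 = 21.61 V
Step 2 — R_th: zero the source — replace V1 by a short circuit (node 2 merges into node 0) — and find the resistance seen between A (node 1) and B (node 0).
Reduce the network between node 1 (A) and node 0 (B) by series/parallel combination:
  Rp1 = R1 ‖ R2 ‖ R3 (parallel, all between nodes 0 and 1) = 1/(1/1 + 1/9.1 + 1/1800) = 0.9005 Ω
R_th = 0.9005 Ω

Final answer: V_th = 21.61 V, R_th = 0.9005 Ω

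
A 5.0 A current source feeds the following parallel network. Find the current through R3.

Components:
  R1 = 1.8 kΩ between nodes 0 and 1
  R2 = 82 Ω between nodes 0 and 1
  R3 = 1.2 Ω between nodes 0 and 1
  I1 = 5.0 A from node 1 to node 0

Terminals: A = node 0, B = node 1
All resistors sit directly between nodes 0 and 1, so they are in parallel and share one voltage V; the full source current 5 A splits among them.
1/R_par = 1/1800 + 1/82 + 1/1.2 = 0.8461 S  =>  R_par = 1.182 Ω
V = I × R_par = 5 × 1.182 = 5.91 V
I_R3 = V/R3 = 5.91/1.2 = 4.925 A

Final answer: 4.925 A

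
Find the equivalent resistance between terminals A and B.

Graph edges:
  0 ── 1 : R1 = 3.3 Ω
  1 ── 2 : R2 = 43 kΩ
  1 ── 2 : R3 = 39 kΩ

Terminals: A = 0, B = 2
Reduce the network between node 0 (A) and node 2 (B) by series/parallel combination:
  Rp1 = R2 ‖ R3 (parallel, both between nodes 1 and 2) = 1/(1/43000 + 1/39000) = 20450 Ω
  Rs1 = R1 + Rp1 (series, joined only at node 1) = 3.3 + 20450 = 20450 Ω
R_eq = 20.45 kΩ

Final answer: 20.45 kΩ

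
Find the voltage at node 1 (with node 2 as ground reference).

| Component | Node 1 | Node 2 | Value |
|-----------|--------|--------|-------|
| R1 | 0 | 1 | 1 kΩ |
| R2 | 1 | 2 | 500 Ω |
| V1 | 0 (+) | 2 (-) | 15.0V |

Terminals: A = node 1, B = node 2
Nodal analysis, taking node 2 as the 0 V reference.
Source V1 fixes V_0 = 15 V.
KCL at each unknown node (sum of currents leaving = 0; resistances in Ω):
  Node 1: (V_1 - 15)/1000 + (V_1 - 0)/500 = 0
Collecting terms: 0.003 × V_1 = 0.015  =>  V_1 = 5 V
The requested potential is V_1 = 5 V.

Final answer: V_1 = 5 V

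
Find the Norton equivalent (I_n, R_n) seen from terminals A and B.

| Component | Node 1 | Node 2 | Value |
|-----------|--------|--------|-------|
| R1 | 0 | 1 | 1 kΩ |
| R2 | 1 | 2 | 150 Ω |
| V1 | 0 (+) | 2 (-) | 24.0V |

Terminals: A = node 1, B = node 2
Find the Thévenin equivalent first; then I_n = V_th/R_th and R_n = R_th.
Step 1 — V_th is the open-circuit voltage V_A - V_B (nothing connected across the terminals).
Nodal analysis, taking node 2 as the 0 V reference.
Source V1 fixes V_0 = 24 V.
KCL at each unknown node (sum of currents leaving = 0; resistances in Ω):
  Node 1: (V_1 - 24)/1000 + (V_1 - 0)/150 = 0
Collecting terms: 0.007667 × V_1 = 0.024  =>  V_1 = 3.13 V
V_th = V_1 - V_2 = 3.13 - 0 = 3.13 V
Step 2 — R_th: zero the source — replace V1 by a short circuit (node 2 merges into node 0) — and find the resistance seen between A (node 1) and B (node 0).
Reduce the network between node 1 (A) and node 0 (B) by series/parallel combination:
  Rp1 = R1 ‖ R2 (parallel, both between nodes 0 and 1) = 1/(1/1000 + 1/150) = 130.4 Ω
R_th = 130.4 Ω
I_n = V_th/R_th = 3.13/130.4 = 0.024 A, and R_n = R_th = 130.4 Ω

Final answer: I_n = 0.024 A, R_n = 130.4 Ω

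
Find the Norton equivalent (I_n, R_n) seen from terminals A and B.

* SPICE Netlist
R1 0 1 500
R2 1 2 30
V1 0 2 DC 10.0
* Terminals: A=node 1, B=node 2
Find the Thévenin equivalent first; then I_n = V_th/R_th and R_n = R_th.
Step 1 — V_th is the open-circuit voltage V_A - V_B (nothing connected across the terminals).
Nodal analysis, taking node 2 as the 0 V reference.
Source V1 fixes V_0 = 10 V.
KCL at each unknown node (sum of currents leaving = 0; resistances in Ω):
  Node 1: (V_1 - 10)/500 + (V_1 - 0)/30 = 0
Collecting terms: 0.03533 × V_1 = 0.02  =>  V_1 = 0.566 V
V_th = V_1 - V_2 = 0.566 - 0 = 0.566 V
Step 2 — R_th: zero the source — replace V1 by a short circuit (node 2 merges into node 0) — and find the resistance seen between A (node 1) and B (node 0).
Reduce the network between node 1 (A) and node 0 (B) by series/parallel combination:
  Rp1 = R1 ‖ R2 (parallel, both between nodes 0 and 1) = 1/(1/500 + 1/30) = 28.3 Ω
R_th = 28.3 Ω
I_n = V_th/R_th = 0.566/28.3 = 0.02 A, and R_n = R_th = 28.3 Ω

Final answer: I_n = 0.02 A, R_n = 28.3 Ω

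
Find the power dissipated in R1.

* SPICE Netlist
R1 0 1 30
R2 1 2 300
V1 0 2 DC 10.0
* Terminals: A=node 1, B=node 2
Nodal analysis, taking node 2 as the 0 V reference.
Source V1 fixes V_0 = 10 V.
KCL at each unknown node (sum of currents leaving = 0; resistances in Ω):
  Node 1: (V_1 - 10)/30 + (V_1 - 0)/300 = 0
Collecting terms: 0.03667 × V_1 = 0.3333  =>  V_1 = 9.091 V
I_R1 = (V_0 - V_1)/R1 = (10 - 9.091)/30 = 0.0303 A
P_R1 = I_R1² × R1 = (0.0303)² × 30 = 0.02755 W

Final answer: 0.02755 W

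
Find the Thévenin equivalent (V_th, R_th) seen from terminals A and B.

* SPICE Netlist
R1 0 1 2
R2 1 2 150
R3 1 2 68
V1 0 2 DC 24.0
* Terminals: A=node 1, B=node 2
Step 1 — V_th is the open-circuit voltage V_A - V_B (nothing connected across the terminals).
Nodal analysis, taking node 2 as the 0 V reference.
Source V1 fixes V_0 = 24 V.
KCL at each unknown node (sum of currents leaving = 0; resistances in Ω):
  Node 1: (V_1 - 24)/2 + (V_1 - 0)/150 + (V_1 - 0)/68 = 0
Collecting terms: 0.5214 × V_1 = 12  =>  V_1 = 23.02 V
V_th = V_1 - V_2 = 23.02 - 0 = 23.02 V
Step 2 — R_th: zero the source — replace V1 by a short circuit (node 2 merges into node 0) — and find the resistance seen between A (node 1) and B (node 0).
Reduce the network between node 1 (A) and node 0 (B) by series/parallel combination:
  Rp1 = R1 ‖ R2 ‖ R3 (parallel, all between nodes 0 and 1) = 1/(1/2 + 1/150 + 1/68) = 1.918 Ω
R_th = 1.918 Ω

Final answer: V_th = 23.02 V, R_th = 1.918 Ω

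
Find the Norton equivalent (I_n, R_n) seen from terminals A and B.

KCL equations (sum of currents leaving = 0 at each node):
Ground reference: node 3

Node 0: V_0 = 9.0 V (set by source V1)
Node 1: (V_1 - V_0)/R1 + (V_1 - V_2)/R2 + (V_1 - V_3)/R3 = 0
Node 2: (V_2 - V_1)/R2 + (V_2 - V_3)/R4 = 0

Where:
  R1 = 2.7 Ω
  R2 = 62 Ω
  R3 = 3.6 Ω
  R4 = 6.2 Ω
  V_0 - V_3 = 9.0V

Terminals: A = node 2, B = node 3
Find the Thévenin equivalent first; then I_n = V_th/R_th and R_n = R_th.
Step 1 — V_th is the open-circuit voltage V_A - V_B (nothing connected across the terminals).
Nodal analysis, taking node 3 as the 0 V reference.
Source V1 fixes V_0 = 9 V.
KCL at each unknown node (sum of currents leaving = 0; resistances in Ω):
  Node 1: (V_1 - 9)/2.7 + (V_1 - V_2)/62 + (V_1 - 0)/3.6 = 0
  Node 2: (V_2 - V_1)/62 + (V_2 - 0)/6.2 = 0
Collecting terms (coefficients in siemens):
  0.6643·V_1 - 0.01613·V_2 = 3.333
  0.1774·V_2 - 0.01613·V_1 = 0
Determinant D = (0.6643)(0.1774) - (-0.01613)(-0.01613) = 0.1176
V_1 = [(3.333)(0.1774) - (-0.01613)(0)]/D = 5.029 V
V_2 = [(0.6643)(0) - (3.333)(-0.01613)]/D = 0.4572 V
V_th = V_2 - V_3 = 0.4572 - 0 = 0.4572 V
Step 2 — R_th: zero the source — replace V1 by a short circuit (node 3 merges into node 0) — and find the resistance seen between A (node 2) and B (node 0).
Reduce the network between node 2 (A) and node 0 (B) by series/parallel combination:
  Rp1 = R1 ‖ R3 (parallel, both between nodes 0 and 1) = 1/(1/2.7 + 1/3.6) = 1.543 Ω
  Rs1 = R2 + Rp1 (series, joined only at node 1) = 62 + 1.543 = 63.54 Ω
  Rp2 = R4 ‖ Rs1 (parallel, both between nodes 0 and 2) = 1/(1/6.2 + 1/63.54) = 5.649 Ω
R_th = 5.649 Ω
I_n = V_th/R_th = 0.4572/5.649 = 0.08094 A, and R_n = R_th = 5.649 Ω

Final answer: I_n = 0.08094 A, R_n = 5.649 Ω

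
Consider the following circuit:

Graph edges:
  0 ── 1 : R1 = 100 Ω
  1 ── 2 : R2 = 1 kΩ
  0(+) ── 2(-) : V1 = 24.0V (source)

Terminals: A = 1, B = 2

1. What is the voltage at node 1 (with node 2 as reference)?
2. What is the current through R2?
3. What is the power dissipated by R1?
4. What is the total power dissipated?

Nodal analysis, taking node 2 as the 0 V reference.
Source V1 fixes V_0 = 24 V.
KCL at each unknown node (sum of currents leaving = 0; resistances in Ω):
  Node 1: (V_1 - 24)/100 + (V_1 - 0)/1000 = 0
Collecting terms: 0.011 × V_1 = 0.24  =>  V_1 = 21.82 V
Part 1:
  Read off the nodal solution: V_1 = 21.82 V
Part 2:
  I_R2 = (V_1 - V_2)/R2 = (21.82 - 0)/1000 = 0.02182 A
  Magnitude: I_R2 = 0.02182 A
Part 3:
  I_R1 = (V_0 - V_1)/R1 = (24 - 21.82)/100 = 0.02182 A
  P_R1 = I_R1² × R1 = (0.02182)² × 100 = 0.0476 W
Part 4:
  Power in each resistor, P = (ΔV)²/R:
    P_R1 = (24 - 21.82)²/100 = 0.0476 W
    P_R2 = (21.82 - 0)²/1000 = 0.476 W
  P_total = P_R1 + P_R2 = 0.5236 W

Final answers:
1. V_1 = 21.82 V
2. I_R2 = 0.02182 A
3. P_R1 = 0.0476 W
4. P_total = 0.5236 W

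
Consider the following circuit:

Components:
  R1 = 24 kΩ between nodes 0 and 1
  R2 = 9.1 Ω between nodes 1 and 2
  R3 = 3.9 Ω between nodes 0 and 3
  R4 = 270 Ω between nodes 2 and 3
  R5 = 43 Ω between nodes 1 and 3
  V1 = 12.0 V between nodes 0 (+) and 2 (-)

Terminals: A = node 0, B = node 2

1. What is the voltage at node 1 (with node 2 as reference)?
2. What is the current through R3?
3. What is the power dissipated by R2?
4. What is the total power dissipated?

Nodal analysis, taking node 2 as the 0 V reference.
Source V1 fixes V_0 = 12 V.
KCL at each unknown node (sum of currents leaving = 0; resistances in Ω):
  Node 1: (V_1 - 12)/24000 + (V_1 - 0)/9.1 + (V_1 - V_3)/43 = 0
  Node 3: (V_3 - 12)/3.9 + (V_3 - 0)/270 + (V_3 - V_1)/43 = 0
Collecting terms (coefficients in siemens):
  0.1332·V_1 - 0.02326·V_3 = 0.0005
  0.2834·V_3 - 0.02326·V_1 = 3.077
Determinant D = (0.1332)(0.2834) - (-0.02326)(-0.02326) = 0.0372
V_1 = [(0.0005)(0.2834) - (-0.02326)(3.077)]/D = 1.927 V
V_3 = [(0.1332)(3.077) - (0.0005)(-0.02326)]/D = 11.02 V
Part 1:
  Read off the nodal solution: V_1 = 1.927 V
Part 2:
  I_R3 = (V_0 - V_3)/R3 = (12 - 11.02)/3.9 = 0.2522 A
  Magnitude: I_R3 = 0.2522 A
Part 3:
  I_R2 = (V_1 - V_2)/R2 = (1.927 - 0)/9.1 = 0.2118 A
  P_R2 = I_R2² × R2 = (0.2118)² × 9.1 = 0.4082 W
Part 4:
  Power in each resistor, P = (ΔV)²/R:
    P_R1 = (12 - 1.927)²/24000 = 0.004227 W
    P_R2 = (1.927 - 0)²/9.1 = 0.4082 W
    P_R3 = (12 - 11.02)²/3.9 = 0.248 W
    P_R4 = (0 - 11.02)²/270 = 0.4495 W
    P_R5 = (1.927 - 11.02)²/43 = 1.921 W
  P_total = P_R1 + P_R2 + P_R3 + P_R4 + P_R5 = 3.031 W

Final answers:
1. V_1 = 1.927 V
2. I_R3 = 0.2522 A
3. P_R2 = 0.4082 W
4. P_total = 3.031 W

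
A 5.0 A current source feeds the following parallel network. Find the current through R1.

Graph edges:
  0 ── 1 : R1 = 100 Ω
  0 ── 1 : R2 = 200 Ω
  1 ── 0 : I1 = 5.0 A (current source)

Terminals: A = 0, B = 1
All resistors sit directly between nodes 0 and 1, so they are in parallel and share one voltage V; the full source current 5 A splits among them.
1/R_par = 1/100 + 1/200 = 0.015 S  =>  R_par = 66.67 Ω
V = I × R_par = 5 × 66.67 = 333.3 V
I_R1 = V/R1 = 333.3/100 = 3.333 A

Final answer: 3.333 A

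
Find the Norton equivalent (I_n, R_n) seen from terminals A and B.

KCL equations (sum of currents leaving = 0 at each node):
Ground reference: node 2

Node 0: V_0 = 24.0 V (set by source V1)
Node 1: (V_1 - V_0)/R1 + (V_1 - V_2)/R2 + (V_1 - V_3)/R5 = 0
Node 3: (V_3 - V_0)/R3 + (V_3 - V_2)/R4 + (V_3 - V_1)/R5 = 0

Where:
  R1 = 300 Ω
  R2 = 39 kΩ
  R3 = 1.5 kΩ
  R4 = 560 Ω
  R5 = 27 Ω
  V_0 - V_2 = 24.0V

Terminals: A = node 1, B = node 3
Find the Thévenin equivalent first; then I_n = V_th/R_th and R_n = R_th.
Step 1 — V_th is the open-circuit voltage V_A - V_B (nothing connected across the terminals).
Nodal analysis, taking node 2 as the 0 V reference.
Source V1 fixes V_0 = 24 V.
KCL at each unknown node (sum of currents leaving = 0; resistances in Ω):
  Node 1: (V_1 - 24)/300 + (V_1 - 0)/39000 + (V_1 - V_3)/27 = 0
  Node 3: (V_3 - 24)/1500 + (V_3 - 0)/560 + (V_3 - V_1)/27 = 0
Collecting terms (coefficients in siemens):
  0.0404·V_1 - 0.03704·V_3 = 0.08
  0.03949·V_3 - 0.03704·V_1 = 0.016
Determinant D = (0.0404)(0.03949) - (-0.03704)(-0.03704) = 0.0002235
V_1 = [(0.08)(0.03949) - (-0.03704)(0.016)]/D = 16.79 V
V_3 = [(0.0404)(0.016) - (0.08)(-0.03704)]/D = 16.15 V
V_th = V_1 - V_3 = 16.79 - 16.15 = 0.6374 V
Step 2 — R_th: zero the source — replace V1 by a short circuit (node 2 merges into node 0) — and find the resistance seen between A (node 1) and B (node 3).
Reduce the network between node 1 (A) and node 3 (B) by series/parallel combination:
  Rp1 = R1 ‖ R2 (parallel, both between nodes 0 and 1) = 1/(1/300 + 1/39000) = 297.7 Ω
  Rp2 = R3 ‖ R4 (parallel, both between nodes 0 and 3) = 1/(1/1500 + 1/560) = 407.8 Ω
  Rs1 = Rp1 + Rp2 (series, joined only at node 0) = 297.7 + 407.8 = 705.5 Ω
  Rp3 = R5 ‖ Rs1 (parallel, both between nodes 1 and 3) = 1/(1/27 + 1/705.5) = 26 Ω
R_th = 26 Ω
I_n = V_th/R_th = 0.6374/26 = 0.02451 A, and R_n = R_th = 26 Ω

Final answer: I_n = 0.02451 A, R_n = 26 Ω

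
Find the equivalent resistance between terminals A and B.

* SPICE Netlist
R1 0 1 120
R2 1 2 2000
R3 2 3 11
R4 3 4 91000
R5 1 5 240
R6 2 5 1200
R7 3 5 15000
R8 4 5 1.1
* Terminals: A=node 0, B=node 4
The network is not a plain series/parallel combination. Inject a 1 A test current into terminal A (node 0) and return it from terminal B (node 4); then R_eq = V_A / (1 A).
Nodal analysis, taking node 4 as the 0 V reference.
Current source I_test pushes 1 A into node 0 and draws it out of node 4.
KCL at each unknown node (sum of currents leaving = 0; resistances in Ω):
  Node 0: (V_0 - V_1)/120 - 1 = 0
  Node 1: (V_1 - V_0)/120 + (V_1 - V_2)/2000 + (V_1 - V_5)/240 = 0
  Node 2: (V_2 - V_1)/2000 + (V_2 - V_3)/11 + (V_2 - V_5)/1200 = 0
  Node 3: (V_3 - V_2)/11 + (V_3 - 0)/91000 + (V_3 - V_5)/15000 = 0
  Node 5: (V_5 - V_1)/240 + (V_5 - V_2)/1200 + (V_5 - V_3)/15000 + (V_5 - 0)/1.1 = 0
Collecting terms (coefficients in siemens):
  0.008333·V_0 - 0.008333·V_1 = 1
  0.013·V_1 - 0.008333·V_0 - 0.0005·V_2 - 0.004167·V_5 = 0
  0.09224·V_2 - 0.0005·V_1 - 0.09091·V_3 - 0.0008333·V_5 = 0
  0.09099·V_3 - 0.09091·V_2 - 0.00006667·V_5 = 0
  0.9142·V_5 - 0.004167·V_1 - 0.0008333·V_2 - 0.00006667·V_3 = 0
Solving these 5 simultaneous equations (Gaussian elimination) gives:
  V_0 = 343.8 V, V_1 = 223.8 V, V_2 = 80.03 V, V_3 = 79.96 V
  V_5 = 1.099 V
R_eq = V_0 / 1 A = 343.8 Ω

Final answer: 343.8 Ω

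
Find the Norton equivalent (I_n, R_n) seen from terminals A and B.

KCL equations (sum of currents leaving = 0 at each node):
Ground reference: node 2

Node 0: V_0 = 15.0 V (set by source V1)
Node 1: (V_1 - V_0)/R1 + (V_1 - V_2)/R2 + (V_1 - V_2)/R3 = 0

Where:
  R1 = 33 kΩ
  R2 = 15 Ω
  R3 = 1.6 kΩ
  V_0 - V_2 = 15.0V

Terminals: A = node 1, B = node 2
Find the Thévenin equivalent first; then I_n = V_th/R_th and R_n = R_th.
Step 1 — V_th is the open-circuit voltage V_A - V_B (nothing connected across the terminals).
Nodal analysis, taking node 2 as the 0 V reference.
Source V1 fixes V_0 = 15 V.
KCL at each unknown node (sum of currents leaving = 0; resistances in Ω):
  Node 1: (V_1 - 15)/33000 + (V_1 - 0)/15 + (V_1 - 0)/1600 = 0
Collecting terms: 0.06732 × V_1 = 0.0004545  =>  V_1 = 0.006752 V
V_th = V_1 - V_2 = 0.006752 - 0 = 0.006752 V
Step 2 — R_th: zero the source — replace V1 by a short circuit (node 2 merges into node 0) — and find the resistance seen between A (node 1) and B (node 0).
Reduce the network between node 1 (A) and node 0 (B) by series/parallel combination:
  Rp1 = R1 ‖ R2 ‖ R3 (parallel, all between nodes 0 and 1) = 1/(1/33000 + 1/15 + 1/1600) = 14.85 Ω
R_th = 14.85 Ω
I_n = V_th/R_th = 0.006752/14.85 = 0.0004545 A, and R_n = R_th = 14.85 Ω

Final answer: I_n = 0.0004545 A, R_n = 14.85 Ω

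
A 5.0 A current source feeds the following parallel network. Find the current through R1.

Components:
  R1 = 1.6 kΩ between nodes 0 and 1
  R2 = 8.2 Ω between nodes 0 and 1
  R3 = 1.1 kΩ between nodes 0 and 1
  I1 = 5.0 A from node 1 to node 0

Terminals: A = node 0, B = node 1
All resistors sit directly between nodes 0 and 1, so they are in parallel and share one voltage V; the full source current 5 A splits among them.
1/R_par = 1/1600 + 1/8.2 + 1/1100 = 0.1235 S  =>  R_par = 8.098 Ω
V = I × R_par = 5 × 8.098 = 40.49 V
I_R1 = V/R1 = 40.49/1600 = 0.02531 A

Final answer: 0.02531 A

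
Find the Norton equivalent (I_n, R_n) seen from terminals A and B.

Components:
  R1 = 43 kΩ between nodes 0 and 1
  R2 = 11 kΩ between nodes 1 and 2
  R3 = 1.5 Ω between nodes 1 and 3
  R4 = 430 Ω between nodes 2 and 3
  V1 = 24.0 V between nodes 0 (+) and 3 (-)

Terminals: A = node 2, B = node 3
Find the Thévenin equivalent first; then I_n = V_th/R_th and R_n = R_th.
Step 1 — V_th is the open-circuit voltage V_A - V_B (nothing connected across the terminals).
Nodal analysis, taking node 3 as the 0 V reference.
Source V1 fixes V_0 = 24 V.
KCL at each unknown node (sum of currents leaving = 0; resistances in Ω):
  Node 1: (V_1 - 24)/43000 + (V_1 - V_2)/11000 + (V_1 - 0)/1.5 = 0
  Node 2: (V_2 - V_1)/11000 + (V_2 - 0)/430 = 0
Collecting terms (coefficients in siemens):
  0.6668·V_1 - 0.00009091·V_2 = 0.0005581
  0.002416·V_2 - 0.00009091·V_1 = 0
Determinant D = (0.6668)(0.002416) - (-0.00009091)(-0.00009091) = 0.001611
V_1 = [(0.0005581)(0.002416) - (-0.00009091)(0)]/D = 0.0008371 V
V_2 = [(0.6668)(0) - (0.0005581)(-0.00009091)]/D = 0.00003149 V
V_th = V_2 - V_3 = 0.00003149 - 0 = 0.00003149 V
Step 2 — R_th: zero the source — replace V1 by a short circuit (node 3 merges into node 0) — and find the resistance seen between A (node 2) and B (node 0).
Reduce the network between node 2 (A) and node 0 (B) by series/parallel combination:
  Rp1 = R1 ‖ R3 (parallel, both between nodes 0 and 1) = 1/(1/43000 + 1/1.5) = 1.5 Ω
  Rs1 = R2 + Rp1 (series, joined only at node 1) = 11000 + 1.5 = 11000 Ω
  Rp2 = R4 ‖ Rs1 (parallel, both between nodes 0 and 2) = 1/(1/430 + 1/11000) = 413.8 Ω
R_th = 413.8 Ω
I_n = V_th/R_th = 0.00003149/413.8 = 0.0000000761 A, and R_n = R_th = 413.8 Ω

Final answer: I_n = 7.61e-08 A, R_n = 413.8 Ω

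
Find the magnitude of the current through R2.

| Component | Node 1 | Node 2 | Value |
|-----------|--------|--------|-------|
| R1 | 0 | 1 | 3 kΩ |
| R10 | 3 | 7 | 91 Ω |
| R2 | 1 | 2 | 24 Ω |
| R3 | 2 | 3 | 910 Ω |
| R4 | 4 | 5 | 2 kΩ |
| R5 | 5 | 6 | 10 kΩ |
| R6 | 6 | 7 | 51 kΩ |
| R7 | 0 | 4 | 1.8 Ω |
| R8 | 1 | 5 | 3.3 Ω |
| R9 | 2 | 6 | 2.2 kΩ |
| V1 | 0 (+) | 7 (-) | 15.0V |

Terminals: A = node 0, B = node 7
Nodal analysis, taking node 7 as the 0 V reference.
Source V1 fixes V_0 = 15 V.
KCL at each unknown node (sum of currents leaving = 0; resistances in Ω):
  Node 1: (V_1 - 15)/3000 + (V_1 - V_2)/24 + (V_1 - V_5)/3.3 = 0
  Node 2: (V_2 - V_1)/24 + (V_2 - V_3)/910 + (V_2 - V_6)/2200 = 0
  Node 3: (V_3 - V_2)/910 + (V_3 - 0)/91 = 0
  Node 4: (V_4 - V_5)/2000 + (V_4 - 15)/1.8 = 0
  Node 5: (V_5 - V_4)/2000 + (V_5 - V_6)/10000 + (V_5 - V_1)/3.3 = 0
  Node 6: (V_6 - V_5)/10000 + (V_6 - 0)/51000 + (V_6 - V_2)/2200 = 0
Collecting terms (coefficients in siemens):
  0.345·V_1 - 0.04167·V_2 - 0.303·V_5 = 0.005
  0.04322·V_2 - 0.04167·V_1 - 0.001099·V_3 - 0.0004545·V_6 = 0
  0.01209·V_3 - 0.001099·V_2 = 0
  0.5561·V_4 - 0.0005·V_5 = 8.333
  0.3036·V_5 - 0.303·V_1 - 0.0005·V_4 - 0.0001·V_6 = 0
  0.0005742·V_6 - 0.0004545·V_2 - 0.0001·V_5 = 0
Solving these 6 simultaneous equations (Gaussian elimination) gives:
  V_1 = 6.835 V, V_2 = 6.673 V, V_3 = 0.6067 V, V_4 = 14.99 V
  V_5 = 6.849 V, V_6 = 6.476 V
I_R2 = (V_1 - V_2)/R2 = (6.835 - 6.673)/24 = 0.006756 A
|I_R2| = 0.006756 A

Final answer: |I_R2| = 0.006756 A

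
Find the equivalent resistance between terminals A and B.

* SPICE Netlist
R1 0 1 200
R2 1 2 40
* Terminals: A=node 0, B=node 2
Reduce the network between node 0 (A) and node 2 (B) by series/parallel combination:
  Rs1 = R1 + R2 (series, joined only at node 1) = 200 + 40 = 240 Ω
R_eq = 240 Ω

Final answer: 240 Ω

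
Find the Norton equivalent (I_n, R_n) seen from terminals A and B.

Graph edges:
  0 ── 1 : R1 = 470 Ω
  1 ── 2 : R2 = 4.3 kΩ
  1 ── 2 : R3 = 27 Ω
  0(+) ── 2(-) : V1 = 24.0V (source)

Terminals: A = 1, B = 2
Find the Thévenin equivalent first; then I_n = V_th/R_th and R_n = R_th.
Step 1 — V_th is the open-circuit voltage V_A - V_B (nothing connected across the terminals).
Nodal analysis, taking node 2 as the 0 V reference.
Source V1 fixes V_0 = 24 V.
KCL at each unknown node (sum of currents leaving = 0; resistances in Ω):
  Node 1: (V_1 - 24)/470 + (V_1 - 0)/4300 + (V_1 - 0)/27 = 0
Collecting terms: 0.0394 × V_1 = 0.05106  =>  V_1 = 1.296 V
V_th = V_1 - V_2 = 1.296 - 0 = 1.296 V
Step 2 — R_th: zero the source — replace V1 by a short circuit (node 2 merges into node 0) — and find the resistance seen between A (node 1) and B (node 0).
Reduce the network between node 1 (A) and node 0 (B) by series/parallel combination:
  Rp1 = R1 ‖ R2 ‖ R3 (parallel, all between nodes 0 and 1) = 1/(1/470 + 1/4300 + 1/27) = 25.38 Ω
R_th = 25.38 Ω
I_n = V_th/R_th = 1.296/25.38 = 0.05106 A, and R_n = R_th = 25.38 Ω

Final answer: I_n = 0.05106 A, R_n = 25.38 Ω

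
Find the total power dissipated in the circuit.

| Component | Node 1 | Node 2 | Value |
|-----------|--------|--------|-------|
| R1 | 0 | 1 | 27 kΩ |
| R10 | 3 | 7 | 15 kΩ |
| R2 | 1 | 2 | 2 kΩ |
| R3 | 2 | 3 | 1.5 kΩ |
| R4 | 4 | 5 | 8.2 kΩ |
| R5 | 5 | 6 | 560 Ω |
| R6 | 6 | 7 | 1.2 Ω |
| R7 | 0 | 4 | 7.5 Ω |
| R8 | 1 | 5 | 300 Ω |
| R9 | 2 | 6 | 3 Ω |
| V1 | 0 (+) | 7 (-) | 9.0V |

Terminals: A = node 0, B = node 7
Nodal analysis, taking node 7 as the 0 V reference.
Source V1 fixes V_0 = 9 V.
KCL at each unknown node (sum of currents leaving = 0; resistances in Ω):
  Node 1: (V_1 - 9)/27000 + (V_1 - V_2)/2000 + (V_1 - V_5)/300 = 0
  Node 2: (V_2 - V_1)/2000 + (V_2 - V_3)/1500 + (V_2 - V_6)/3 = 0
  Node 3: (V_3 - V_2)/1500 + (V_3 - 0)/15000 = 0
  Node 4: (V_4 - V_5)/8200 + (V_4 - 9)/7.5 = 0
  Node 5: (V_5 - V_4)/8200 + (V_5 - V_6)/560 + (V_5 - V_1)/300 = 0
  Node 6: (V_6 - V_5)/560 + (V_6 - 0)/1.2 + (V_6 - V_2)/3 = 0
Collecting terms (coefficients in siemens):
  0.00387·V_1 - 0.0005·V_2 - 0.003333·V_5 = 0.0003333
  0.3345·V_2 - 0.0005·V_1 - 0.0006667·V_3 - 0.3333·V_6 = 0
  0.0007333·V_3 - 0.0006667·V_2 = 0
  0.1335·V_4 - 0.000122·V_5 = 1.2
  0.005241·V_5 - 0.003333·V_1 - 0.000122·V_4 - 0.001786·V_6 = 0
  1.168·V_6 - 0.3333·V_2 - 0.001786·V_5 = 0
Solving these 6 simultaneous equations (Gaussian elimination) gives:
  V_1 = 0.5907 V, V_2 = 0.002486 V, V_3 = 0.00226 V, V_4 = 8.992 V
  V_5 = 0.5855 V, V_6 = 0.001604 V
Power in each resistor, P = (ΔV)²/R:
  P_R1 = (9 - 0.5907)²/27000 = 0.002619 W
  P_R2 = (0.5907 - 0.002486)²/2000 = 0.000173 W
  P_R3 = (0.002486 - 0.00226)²/1500 = 0.00000000003404 W
  P_R4 = (8.992 - 0.5855)²/8200 = 0.008619 W
  P_R5 = (0.5855 - 0.001604)²/560 = 0.0006087 W
  P_R6 = (0.001604 - 0)²/1.2 = 0.000002144 W
  P_R7 = (9 - 8.992)²/7.5 = 0.000007883 W
  P_R8 = (0.5907 - 0.5855)²/300 = 0.00000009048 W
  P_R9 = (0.002486 - 0.001604)²/3 = 0.0000002592 W
  P_R10 = (0.00226 - 0)²/15000 = 0.0000000003404 W
P_total = P_R1 + P_R2 + P_R3 + P_R4 + P_R5 + P_R6 + P_R7 + P_R8 + P_R9 + P_R10 = 0.01203 W

Final answer: 0.01203 W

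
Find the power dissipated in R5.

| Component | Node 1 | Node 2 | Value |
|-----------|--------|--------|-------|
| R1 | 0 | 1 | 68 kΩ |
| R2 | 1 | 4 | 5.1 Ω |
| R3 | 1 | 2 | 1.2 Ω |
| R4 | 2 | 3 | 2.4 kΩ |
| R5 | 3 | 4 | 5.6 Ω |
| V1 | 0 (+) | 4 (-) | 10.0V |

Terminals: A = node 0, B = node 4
Nodal analysis, taking node 4 as the 0 V reference.
Source V1 fixes V_0 = 10 V.
KCL at each unknown node (sum of currents leaving = 0; resistances in Ω):
  Node 1: (V_1 - 10)/68000 + (V_1 - 0)/5.1 + (V_1 - V_2)/1.2 = 0
  Node 2: (V_2 - V_1)/1.2 + (V_2 - V_3)/2400 = 0
  Node 3: (V_3 - V_2)/2400 + (V_3 - 0)/5.6 = 0
Collecting terms (coefficients in siemens):
  1.029·V_1 - 0.8333·V_2 = 0.0001471
  0.8337·V_2 - 0.8333·V_1 - 0.0004167·V_3 = 0
  0.179·V_3 - 0.0004167·V_2 = 0
Solving these 3 simultaneous equations (Gaussian elimination) gives:
  V_1 = 0.0007484 V, V_2 = 0.000748 V, V_3 = 0.000001741 V
I_R5 = (V_3 - V_4)/R5 = (0.000001741 - 0)/5.6 = 0.0000003109 A
P_R5 = I_R5² × R5 = (0.0000003109)² × 5.6 = 0.0000000000005414 W

Final answer: 5.414e-13 W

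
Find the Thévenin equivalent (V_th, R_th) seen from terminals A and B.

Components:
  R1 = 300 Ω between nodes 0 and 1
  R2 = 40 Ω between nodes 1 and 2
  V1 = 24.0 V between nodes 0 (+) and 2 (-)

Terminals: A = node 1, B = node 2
Step 1 — V_th is the open-circuit voltage V_A - V_B (nothing connected across the terminals).
Nodal analysis, taking node 2 as the 0 V reference.
Source V1 fixes V_0 = 24 V.
KCL at each unknown node (sum of currents leaving = 0; resistances in Ω):
  Node 1: (V_1 - 24)/300 + (V_1 - 0)/40 = 0
Collecting terms: 0.02833 × V_1 = 0.08  =>  V_1 = 2.824 V
V_th = V_1 - V_2 = 2.824 - 0 = 2.824 V
Step 2 — R_th: zero the source — replace V1 by a short circuit (node 2 merges into node 0) — and find the resistance seen between A (node 1) and B (node 0).
Reduce the network between node 1 (A) and node 0 (B) by series/parallel combination:
  Rp1 = R1 ‖ R2 (parallel, both between nodes 0 and 1) = 1/(1/300 + 1/40) = 35.29 Ω
R_th = 35.29 Ω

Final answer: V_th = 2.824 V, R_th = 35.29 Ω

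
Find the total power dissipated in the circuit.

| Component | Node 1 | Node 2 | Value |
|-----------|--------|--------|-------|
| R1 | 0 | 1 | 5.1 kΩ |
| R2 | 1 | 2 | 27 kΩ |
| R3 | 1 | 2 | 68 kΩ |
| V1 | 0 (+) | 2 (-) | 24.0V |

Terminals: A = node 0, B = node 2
Nodal analysis, taking node 2 as the 0 V reference.
Source V1 fixes V_0 = 24 V.
KCL at each unknown node (sum of currents leaving = 0; resistances in Ω):
  Node 1: (V_1 - 24)/5100 + (V_1 - 0)/27000 + (V_1 - 0)/68000 = 0
Collecting terms: 0.0002478 × V_1 = 0.004706  =>  V_1 = 18.99 V
Power in each resistor, P = (ΔV)²/R:
  P_R1 = (24 - 18.99)²/5100 = 0.004924 W
  P_R2 = (18.99 - 0)²/27000 = 0.01335 W
  P_R3 = (18.99 - 0)²/68000 = 0.005303 W
P_total = P_R1 + P_R2 + P_R3 = 0.02358 W

Final answer: 0.02358 W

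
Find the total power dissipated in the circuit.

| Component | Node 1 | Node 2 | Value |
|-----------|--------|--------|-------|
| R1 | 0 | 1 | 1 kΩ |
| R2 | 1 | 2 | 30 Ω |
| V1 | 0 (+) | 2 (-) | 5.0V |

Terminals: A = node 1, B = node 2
Nodal analysis, taking node 2 as the 0 V reference.
Source V1 fixes V_0 = 5 V.
KCL at each unknown node (sum of currents leaving = 0; resistances in Ω):
  Node 1: (V_1 - 5)/1000 + (V_1 - 0)/30 = 0
Collecting terms: 0.03433 × V_1 = 0.005  =>  V_1 = 0.1456 V
Power in each resistor, P = (ΔV)²/R:
  P_R1 = (5 - 0.1456)²/1000 = 0.02356 W
  P_R2 = (0.1456 - 0)²/30 = 0.0007069 W
P_total = P_R1 + P_R2 = 0.02427 W

Final answer: 0.02427 W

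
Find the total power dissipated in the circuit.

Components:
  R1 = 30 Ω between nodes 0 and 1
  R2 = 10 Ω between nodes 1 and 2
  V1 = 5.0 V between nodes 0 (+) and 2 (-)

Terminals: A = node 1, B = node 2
Nodal analysis, taking node 2 as the 0 V reference.
Source V1 fixes V_0 = 5 V.
KCL at each unknown node (sum of currents leaving = 0; resistances in Ω):
  Node 1: (V_1 - 5)/30 + (V_1 - 0)/10 = 0
Collecting terms: 0.1333 × V_1 = 0.1667  =>  V_1 = 1.25 V
Power in each resistor, P = (ΔV)²/R:
  P_R1 = (5 - 1.25)²/30 = 0.4688 W
  P_R2 = (1.25 - 0)²/10 = 0.1562 W
P_total = P_R1 + P_R2 = 0.625 W

Final answer: 0.625 W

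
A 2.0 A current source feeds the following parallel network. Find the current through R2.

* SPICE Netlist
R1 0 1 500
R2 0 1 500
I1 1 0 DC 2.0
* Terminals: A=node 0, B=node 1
All resistors sit directly between nodes 0 and 1, so they are in parallel and share one voltage V; the full source current 2 A splits among them.
1/R_par = 1/500 + 1/500 = 0.004 S  =>  R_par = 250 Ω
V = I × R_par = 2 × 250 = 500 V
I_R2 = V/R2 = 500/500 = 1 A

Final answer: 1 A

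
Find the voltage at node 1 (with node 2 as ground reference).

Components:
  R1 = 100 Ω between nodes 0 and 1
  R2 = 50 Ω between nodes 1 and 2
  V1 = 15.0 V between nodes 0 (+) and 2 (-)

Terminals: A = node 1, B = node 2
Nodal analysis, taking node 2 as the 0 V reference.
Source V1 fixes V_0 = 15 V.
KCL at each unknown node (sum of currents leaving = 0; resistances in Ω):
  Node 1: (V_1 - 15)/100 + (V_1 - 0)/50 = 0
Collecting terms: 0.03 × V_1 = 0.15  =>  V_1 = 5 V
The requested potential is V_1 = 5 V.

Final answer: V_1 = 5 V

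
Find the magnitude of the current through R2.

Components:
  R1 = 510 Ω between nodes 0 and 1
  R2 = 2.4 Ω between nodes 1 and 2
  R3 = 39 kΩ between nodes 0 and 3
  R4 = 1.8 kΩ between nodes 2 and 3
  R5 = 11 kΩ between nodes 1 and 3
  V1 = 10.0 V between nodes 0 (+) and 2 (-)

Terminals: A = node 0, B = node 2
Nodal analysis, taking node 2 as the 0 V reference.
Source V1 fixes V_0 = 10 V.
KCL at each unknown node (sum of currents leaving = 0; resistances in Ω):
  Node 1: (V_1 - 10)/510 + (V_1 - 0)/2.4 + (V_1 - V_3)/11000 = 0
  Node 3: (V_3 - 10)/39000 + (V_3 - 0)/1800 + (V_3 - V_1)/11000 = 0
Collecting terms (coefficients in siemens):
  0.4187·V_1 - 0.00009091·V_3 = 0.01961
  0.0006721·V_3 - 0.00009091·V_1 = 0.0002564
Determinant D = (0.4187)(0.0006721) - (-0.00009091)(-0.00009091) = 0.0002814
V_1 = [(0.01961)(0.0006721) - (-0.00009091)(0.0002564)]/D = 0.04691 V
V_3 = [(0.4187)(0.0002564) - (0.01961)(-0.00009091)]/D = 0.3878 V
I_R2 = (V_1 - V_2)/R2 = (0.04691 - 0)/2.4 = 0.01955 A
|I_R2| = 0.01955 A

Final answer: |I_R2| = 0.01955 A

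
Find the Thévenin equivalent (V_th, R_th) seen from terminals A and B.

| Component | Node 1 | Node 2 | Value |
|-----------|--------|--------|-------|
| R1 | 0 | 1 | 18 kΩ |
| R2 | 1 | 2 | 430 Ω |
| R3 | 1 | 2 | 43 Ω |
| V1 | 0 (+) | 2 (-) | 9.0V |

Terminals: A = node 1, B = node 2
Step 1 — V_th is the open-circuit voltage V_A - V_B (nothing connected across the terminals).
Nodal analysis, taking node 2 as the 0 V reference.
Source V1 fixes V_0 = 9 V.
KCL at each unknown node (sum of currents leaving = 0; resistances in Ω):
  Node 1: (V_1 - 9)/18000 + (V_1 - 0)/430 + (V_1 - 0)/43 = 0
Collecting terms: 0.02564 × V_1 = 0.0005  =>  V_1 = 0.0195 V
V_th = V_1 - V_2 = 0.0195 - 0 = 0.0195 V
Step 2 — R_th: zero the source — replace V1 by a short circuit (node 2 merges into node 0) — and find the resistance seen between A (node 1) and B (node 0).
Reduce the network between node 1 (A) and node 0 (B) by series/parallel combination:
  Rp1 = R1 ‖ R2 ‖ R3 (parallel, all between nodes 0 and 1) = 1/(1/18000 + 1/430 + 1/43) = 39.01 Ω
R_th = 39.01 Ω

Final answer: V_th = 0.0195 V, R_th = 39.01 Ω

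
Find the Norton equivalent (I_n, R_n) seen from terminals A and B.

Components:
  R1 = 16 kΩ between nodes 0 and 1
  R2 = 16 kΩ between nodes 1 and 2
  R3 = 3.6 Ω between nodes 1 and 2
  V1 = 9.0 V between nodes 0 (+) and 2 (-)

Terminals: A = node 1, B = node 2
Find the Thévenin equivalent first; then I_n = V_th/R_th and R_n = R_th.
Step 1 — V_th is the open-circuit voltage V_A - V_B (nothing connected across the terminals).
Nodal analysis, taking node 2 as the 0 V reference.
Source V1 fixes V_0 = 9 V.
KCL at each unknown node (sum of currents leaving = 0; resistances in Ω):
  Node 1: (V_1 - 9)/16000 + (V_1 - 0)/16000 + (V_1 - 0)/3.6 = 0
Collecting terms: 0.2779 × V_1 = 0.0005625  =>  V_1 = 0.002024 V
V_th = V_1 - V_2 = 0.002024 - 0 = 0.002024 V
Step 2 — R_th: zero the source — replace V1 by a short circuit (node 2 merges into node 0) — and find the resistance seen between A (node 1) and B (node 0).
Reduce the network between node 1 (A) and node 0 (B) by series/parallel combination:
  Rp1 = R1 ‖ R2 ‖ R3 (parallel, all between nodes 0 and 1) = 1/(1/16000 + 1/16000 + 1/3.6) = 3.598 Ω
R_th = 3.598 Ω
I_n = V_th/R_th = 0.002024/3.598 = 0.0005625 A, and R_n = R_th = 3.598 Ω

Final answer: I_n = 0.0005625 A, R_n = 3.598 Ω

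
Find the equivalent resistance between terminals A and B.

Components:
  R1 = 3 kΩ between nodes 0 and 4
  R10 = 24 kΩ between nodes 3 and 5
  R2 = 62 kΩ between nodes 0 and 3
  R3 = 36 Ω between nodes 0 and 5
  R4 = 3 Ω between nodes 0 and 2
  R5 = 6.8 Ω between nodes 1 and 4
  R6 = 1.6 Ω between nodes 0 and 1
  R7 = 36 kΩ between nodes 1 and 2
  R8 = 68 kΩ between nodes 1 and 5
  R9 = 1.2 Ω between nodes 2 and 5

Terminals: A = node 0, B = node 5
The network is not a plain series/parallel combination. Inject a 1 A test current into terminal A (node 0) and return it from terminal B (node 5); then R_eq = V_A / (1 A).
Nodal analysis, taking node 5 as the 0 V reference.
Current source I_test pushes 1 A into node 0 and draws it out of node 5.
KCL at each unknown node (sum of currents leaving = 0; resistances in Ω):
  Node 0: (V_0 - V_4)/3000 + (V_0 - V_3)/62000 + (V_0 - 0)/36 + (V_0 - V_2)/3 + (V_0 - V_1)/1.6 - 1 = 0
  Node 1: (V_1 - V_0)/1.6 + (V_1 - V_4)/6.8 + (V_1 - V_2)/36000 + (V_1 - 0)/68000 = 0
  Node 2: (V_2 - V_0)/3 + (V_2 - V_1)/36000 + (V_2 - 0)/1.2 = 0
  Node 3: (V_3 - V_0)/62000 + (V_3 - 0)/24000 = 0
  Node 4: (V_4 - V_0)/3000 + (V_4 - V_1)/6.8 = 0
Collecting terms (coefficients in siemens):
  0.9865·V_0 - 0.625·V_1 - 0.3333·V_2 - 0.00001613·V_3 - 0.0003333·V_4 = 1
  0.7721·V_1 - 0.625·V_0 - 0.00002778·V_2 - 0.1471·V_4 = 0
  1.167·V_2 - 0.3333·V_0 - 0.00002778·V_1 = 0
  0.0000578·V_3 - 0.00001613·V_0 = 0
  0.1474·V_4 - 0.0003333·V_0 - 0.1471·V_1 = 0
Solving these 5 simultaneous equations (Gaussian elimination) gives:
  V_0 = 3.761 V, V_1 = 3.76 V, V_2 = 1.075 V, V_3 = 1.049 V
  V_4 = 3.76 V
R_eq = V_0 / 1 A = 3.761 Ω

Final answer: 3.761 Ω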